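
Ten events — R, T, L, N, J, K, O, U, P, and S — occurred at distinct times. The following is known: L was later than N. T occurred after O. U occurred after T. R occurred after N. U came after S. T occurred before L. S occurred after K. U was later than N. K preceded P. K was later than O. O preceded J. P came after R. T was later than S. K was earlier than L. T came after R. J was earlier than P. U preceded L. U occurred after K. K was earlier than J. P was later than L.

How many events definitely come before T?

5

Directly stated before T: O, R, and S.
K reaches T via K → S → T.
N reaches T via N → R → T.
No chain forces L (or any of the others) ahead of T.
That's K, N, O, R, and S — 5 in all.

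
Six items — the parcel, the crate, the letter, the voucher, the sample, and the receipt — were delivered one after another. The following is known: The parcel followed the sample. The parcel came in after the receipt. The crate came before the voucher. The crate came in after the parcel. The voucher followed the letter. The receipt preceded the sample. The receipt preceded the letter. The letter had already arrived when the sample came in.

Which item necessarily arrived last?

the voucher

Every other item has a chain of constraints placing it before the voucher, so the voucher is last.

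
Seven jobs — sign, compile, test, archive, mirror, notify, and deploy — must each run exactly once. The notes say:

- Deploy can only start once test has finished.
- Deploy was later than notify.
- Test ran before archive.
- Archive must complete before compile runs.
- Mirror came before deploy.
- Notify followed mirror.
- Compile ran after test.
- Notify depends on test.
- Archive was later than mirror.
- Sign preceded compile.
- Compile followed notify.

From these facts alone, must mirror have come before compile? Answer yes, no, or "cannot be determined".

yes

Chain the constraints: mirror → archive → compile. Each link is directly stated, so mirror comes before compile.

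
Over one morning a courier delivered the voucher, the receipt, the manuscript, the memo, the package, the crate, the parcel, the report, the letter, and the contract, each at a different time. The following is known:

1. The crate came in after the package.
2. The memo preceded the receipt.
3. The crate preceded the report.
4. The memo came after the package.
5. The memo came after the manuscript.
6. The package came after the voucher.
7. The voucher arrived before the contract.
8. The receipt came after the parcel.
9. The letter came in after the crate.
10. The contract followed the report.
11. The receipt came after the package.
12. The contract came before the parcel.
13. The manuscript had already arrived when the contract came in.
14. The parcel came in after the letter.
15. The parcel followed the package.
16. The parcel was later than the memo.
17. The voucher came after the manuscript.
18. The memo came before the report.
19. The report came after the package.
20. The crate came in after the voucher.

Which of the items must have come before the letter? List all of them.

the crate, the manuscript, the package, the voucher

Directly stated before the letter: the crate.
The manuscript reaches the letter via the manuscript → the voucher → the crate → the letter.
The package reaches the letter via the package → the crate → the letter.
The voucher reaches the letter via the voucher → the crate → the letter.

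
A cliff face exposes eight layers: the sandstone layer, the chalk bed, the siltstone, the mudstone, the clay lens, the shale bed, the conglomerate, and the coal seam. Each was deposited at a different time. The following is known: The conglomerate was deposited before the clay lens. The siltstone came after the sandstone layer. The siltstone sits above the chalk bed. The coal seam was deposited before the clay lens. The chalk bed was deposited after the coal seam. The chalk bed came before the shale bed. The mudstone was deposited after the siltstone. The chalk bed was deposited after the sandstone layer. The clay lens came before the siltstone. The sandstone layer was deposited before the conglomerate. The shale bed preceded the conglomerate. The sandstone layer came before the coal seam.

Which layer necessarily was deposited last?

Every other layer has a chain of constraints placing it before the mudstone, so the mudstone is last.

the mudstone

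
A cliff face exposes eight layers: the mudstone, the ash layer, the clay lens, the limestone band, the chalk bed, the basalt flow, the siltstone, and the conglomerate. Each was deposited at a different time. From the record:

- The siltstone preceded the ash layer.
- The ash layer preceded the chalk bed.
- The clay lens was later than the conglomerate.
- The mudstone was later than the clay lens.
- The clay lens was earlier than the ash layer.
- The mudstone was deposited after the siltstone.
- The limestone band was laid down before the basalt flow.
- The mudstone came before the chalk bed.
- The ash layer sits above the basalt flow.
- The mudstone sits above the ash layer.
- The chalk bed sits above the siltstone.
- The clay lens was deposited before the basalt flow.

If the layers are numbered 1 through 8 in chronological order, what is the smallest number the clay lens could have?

The conglomerate must come before the clay lens — 1 forced predecessor.
Nothing else is forced ahead of the clay lens, so its earliest slot is position 1 + 1 = 2.

2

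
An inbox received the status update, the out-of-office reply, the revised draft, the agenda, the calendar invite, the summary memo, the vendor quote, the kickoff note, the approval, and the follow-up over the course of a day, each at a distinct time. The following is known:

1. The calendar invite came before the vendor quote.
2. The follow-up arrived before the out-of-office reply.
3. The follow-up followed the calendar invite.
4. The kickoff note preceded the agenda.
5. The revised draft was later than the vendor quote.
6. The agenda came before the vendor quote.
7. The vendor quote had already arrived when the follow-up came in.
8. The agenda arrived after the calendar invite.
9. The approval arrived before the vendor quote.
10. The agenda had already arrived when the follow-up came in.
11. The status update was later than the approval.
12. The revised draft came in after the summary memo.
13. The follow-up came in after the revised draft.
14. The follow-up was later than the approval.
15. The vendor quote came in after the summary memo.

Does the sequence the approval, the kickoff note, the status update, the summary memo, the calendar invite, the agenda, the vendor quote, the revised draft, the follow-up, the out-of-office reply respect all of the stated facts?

yes

Check each stated constraint against the proposed order — e.g. the approval is ahead of the vendor quote; the approval is ahead of the follow-up. Every pair is in the required order; nothing is violated.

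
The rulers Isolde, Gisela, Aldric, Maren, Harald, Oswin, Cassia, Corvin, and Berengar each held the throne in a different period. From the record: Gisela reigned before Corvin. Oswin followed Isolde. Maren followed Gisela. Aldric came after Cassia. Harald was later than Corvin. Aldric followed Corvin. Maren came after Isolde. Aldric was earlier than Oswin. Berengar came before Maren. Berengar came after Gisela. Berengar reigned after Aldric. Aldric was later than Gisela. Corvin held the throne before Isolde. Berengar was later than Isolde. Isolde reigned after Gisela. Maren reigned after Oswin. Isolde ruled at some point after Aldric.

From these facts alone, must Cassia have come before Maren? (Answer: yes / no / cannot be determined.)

Chain the constraints: Cassia → Aldric → Isolde → Maren. Each link is directly stated, so Cassia comes before Maren.

yes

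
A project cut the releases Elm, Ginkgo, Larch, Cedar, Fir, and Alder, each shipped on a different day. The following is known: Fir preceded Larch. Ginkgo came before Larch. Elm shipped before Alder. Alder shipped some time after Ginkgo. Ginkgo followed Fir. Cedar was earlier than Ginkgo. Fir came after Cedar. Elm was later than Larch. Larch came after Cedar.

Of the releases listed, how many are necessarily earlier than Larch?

Directly stated before Larch: Cedar, Fir, and Ginkgo.
No chain forces Elm (or any of the others) ahead of Larch.
That's Cedar, Fir, and Ginkgo — 3 in all.

3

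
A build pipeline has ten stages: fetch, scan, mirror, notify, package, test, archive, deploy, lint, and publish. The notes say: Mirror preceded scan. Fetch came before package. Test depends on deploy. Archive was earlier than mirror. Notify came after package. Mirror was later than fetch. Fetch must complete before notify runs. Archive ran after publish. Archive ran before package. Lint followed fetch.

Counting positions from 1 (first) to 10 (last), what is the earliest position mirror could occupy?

4

Archive, fetch, and publish must all come before mirror — 3 forced predecessors.
Nothing else is forced ahead of mirror, so its earliest slot is position 3 + 1 = 4.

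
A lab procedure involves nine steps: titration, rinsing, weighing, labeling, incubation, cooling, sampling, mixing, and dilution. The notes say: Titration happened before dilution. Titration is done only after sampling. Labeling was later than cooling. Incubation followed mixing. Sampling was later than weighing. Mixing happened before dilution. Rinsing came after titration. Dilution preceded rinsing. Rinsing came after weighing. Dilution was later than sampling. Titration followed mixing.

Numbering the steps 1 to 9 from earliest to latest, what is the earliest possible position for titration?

4

Mixing, sampling, and weighing must all come before titration — 3 forced predecessors.
Nothing else is forced ahead of titration, so its earliest slot is position 3 + 1 = 4.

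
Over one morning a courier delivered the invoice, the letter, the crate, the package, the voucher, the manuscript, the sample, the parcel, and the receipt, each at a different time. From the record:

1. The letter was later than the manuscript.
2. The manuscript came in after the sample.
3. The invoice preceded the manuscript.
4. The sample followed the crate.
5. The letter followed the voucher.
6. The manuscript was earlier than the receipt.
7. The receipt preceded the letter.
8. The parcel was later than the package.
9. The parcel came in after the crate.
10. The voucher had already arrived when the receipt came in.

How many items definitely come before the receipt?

Directly stated before the receipt: the manuscript and the voucher.
The crate reaches the receipt via the crate → the sample → the manuscript → the receipt.
The invoice reaches the receipt via the invoice → the manuscript → the receipt.
The sample reaches the receipt via the sample → the manuscript → the receipt.
That's the crate, the invoice, the manuscript, the sample, and the voucher — 5 in all.

5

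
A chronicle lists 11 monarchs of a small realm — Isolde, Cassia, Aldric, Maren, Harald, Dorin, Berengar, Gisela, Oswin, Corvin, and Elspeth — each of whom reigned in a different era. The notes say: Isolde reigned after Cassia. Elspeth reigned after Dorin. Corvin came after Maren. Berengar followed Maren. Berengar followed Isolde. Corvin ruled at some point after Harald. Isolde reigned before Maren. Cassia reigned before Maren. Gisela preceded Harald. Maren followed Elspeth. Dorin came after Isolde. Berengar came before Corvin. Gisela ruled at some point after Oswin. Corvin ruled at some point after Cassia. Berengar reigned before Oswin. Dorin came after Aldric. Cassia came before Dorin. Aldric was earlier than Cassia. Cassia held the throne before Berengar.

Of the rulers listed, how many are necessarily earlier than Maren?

5

Directly stated before Maren: Cassia, Elspeth, and Isolde.
Aldric reaches Maren via Aldric → Cassia → Maren.
Dorin reaches Maren via Dorin → Elspeth → Maren.
That's Aldric, Cassia, Dorin, Elspeth, and Isolde — 5 in all.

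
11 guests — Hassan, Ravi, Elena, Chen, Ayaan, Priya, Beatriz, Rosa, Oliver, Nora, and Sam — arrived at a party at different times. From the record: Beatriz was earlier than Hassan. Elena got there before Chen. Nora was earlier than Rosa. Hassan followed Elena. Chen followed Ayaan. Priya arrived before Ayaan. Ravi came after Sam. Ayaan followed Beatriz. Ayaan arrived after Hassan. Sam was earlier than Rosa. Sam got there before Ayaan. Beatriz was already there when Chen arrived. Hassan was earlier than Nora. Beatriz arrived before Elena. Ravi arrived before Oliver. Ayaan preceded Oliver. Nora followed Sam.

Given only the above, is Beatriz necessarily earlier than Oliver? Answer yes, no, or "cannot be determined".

yes

Chain the constraints: Beatriz → Ayaan → Oliver. Each link is directly stated, so Beatriz comes before Oliver.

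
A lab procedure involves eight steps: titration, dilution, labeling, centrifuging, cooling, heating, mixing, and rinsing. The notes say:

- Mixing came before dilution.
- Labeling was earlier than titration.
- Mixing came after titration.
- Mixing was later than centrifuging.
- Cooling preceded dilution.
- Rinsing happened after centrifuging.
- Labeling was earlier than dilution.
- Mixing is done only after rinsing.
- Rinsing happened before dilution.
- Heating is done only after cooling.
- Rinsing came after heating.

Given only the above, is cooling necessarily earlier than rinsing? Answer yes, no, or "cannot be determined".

yes

Chain the constraints: cooling → heating → rinsing. Each link is directly stated, so cooling comes before rinsing.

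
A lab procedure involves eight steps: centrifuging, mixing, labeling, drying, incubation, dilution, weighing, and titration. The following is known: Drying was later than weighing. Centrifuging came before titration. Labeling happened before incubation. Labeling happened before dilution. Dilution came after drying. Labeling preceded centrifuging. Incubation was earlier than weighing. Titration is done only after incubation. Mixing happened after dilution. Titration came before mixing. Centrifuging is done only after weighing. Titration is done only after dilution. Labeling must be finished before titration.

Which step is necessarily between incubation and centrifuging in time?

Tracing the constraints gives incubation → weighing → centrifuging, so weighing sits after incubation and before centrifuging.
No other step is forced both after incubation and before centrifuging.

weighing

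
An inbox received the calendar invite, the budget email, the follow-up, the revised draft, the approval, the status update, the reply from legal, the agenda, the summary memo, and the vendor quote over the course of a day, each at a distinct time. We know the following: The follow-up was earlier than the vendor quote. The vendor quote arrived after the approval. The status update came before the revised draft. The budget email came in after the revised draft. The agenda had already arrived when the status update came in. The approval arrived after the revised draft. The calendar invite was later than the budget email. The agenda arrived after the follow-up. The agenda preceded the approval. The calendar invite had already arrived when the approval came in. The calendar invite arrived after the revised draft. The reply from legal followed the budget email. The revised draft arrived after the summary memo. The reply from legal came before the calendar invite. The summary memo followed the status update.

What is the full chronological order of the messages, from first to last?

The constraints fix every adjacent pair, so only one ordering works:
the follow-up → the agenda → the status update → the summary memo → the revised draft → the budget email → the reply from legal → the calendar invite → the approval → the vendor quote.

the follow-up, the agenda, the status update, the summary memo, the revised draft, the budget email, the reply from legal, the calendar invite, the approval, the vendor quote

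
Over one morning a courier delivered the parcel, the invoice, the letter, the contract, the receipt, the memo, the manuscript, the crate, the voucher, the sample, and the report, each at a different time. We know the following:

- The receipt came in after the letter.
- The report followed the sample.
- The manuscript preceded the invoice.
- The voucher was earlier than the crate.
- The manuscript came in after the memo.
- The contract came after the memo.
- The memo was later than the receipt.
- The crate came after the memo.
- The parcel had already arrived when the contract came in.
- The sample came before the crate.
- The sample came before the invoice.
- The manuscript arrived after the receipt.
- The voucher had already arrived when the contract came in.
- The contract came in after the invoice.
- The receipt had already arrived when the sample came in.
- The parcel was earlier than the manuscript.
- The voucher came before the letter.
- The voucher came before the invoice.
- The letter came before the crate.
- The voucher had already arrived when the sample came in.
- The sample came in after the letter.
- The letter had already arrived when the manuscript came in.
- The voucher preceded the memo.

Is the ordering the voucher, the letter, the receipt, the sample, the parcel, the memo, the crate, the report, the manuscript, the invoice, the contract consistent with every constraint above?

Check each stated constraint against the proposed order — e.g. the voucher is ahead of the invoice; the voucher is ahead of the contract. Every pair is in the required order; nothing is violated.

yes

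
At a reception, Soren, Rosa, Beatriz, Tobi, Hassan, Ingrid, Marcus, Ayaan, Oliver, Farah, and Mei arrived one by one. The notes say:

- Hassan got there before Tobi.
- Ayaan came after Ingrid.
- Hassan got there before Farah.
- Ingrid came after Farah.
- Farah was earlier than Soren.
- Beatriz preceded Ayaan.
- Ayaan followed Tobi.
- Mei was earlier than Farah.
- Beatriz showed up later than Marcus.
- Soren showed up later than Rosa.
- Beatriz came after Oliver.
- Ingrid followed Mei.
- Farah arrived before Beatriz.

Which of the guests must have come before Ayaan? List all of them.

Beatriz, Farah, Hassan, Ingrid, Marcus, Mei, Oliver, Tobi

Directly stated before Ayaan: Beatriz, Ingrid, and Tobi.
Farah reaches Ayaan via Farah → Ingrid → Ayaan.
Hassan reaches Ayaan via Hassan → Tobi → Ayaan.
Marcus reaches Ayaan via Marcus → Beatriz → Ayaan.
Likewise Mei and Oliver each reach Ayaan by chaining the stated constraints.
No chain forces Rosa (or any of the others) ahead of Ayaan.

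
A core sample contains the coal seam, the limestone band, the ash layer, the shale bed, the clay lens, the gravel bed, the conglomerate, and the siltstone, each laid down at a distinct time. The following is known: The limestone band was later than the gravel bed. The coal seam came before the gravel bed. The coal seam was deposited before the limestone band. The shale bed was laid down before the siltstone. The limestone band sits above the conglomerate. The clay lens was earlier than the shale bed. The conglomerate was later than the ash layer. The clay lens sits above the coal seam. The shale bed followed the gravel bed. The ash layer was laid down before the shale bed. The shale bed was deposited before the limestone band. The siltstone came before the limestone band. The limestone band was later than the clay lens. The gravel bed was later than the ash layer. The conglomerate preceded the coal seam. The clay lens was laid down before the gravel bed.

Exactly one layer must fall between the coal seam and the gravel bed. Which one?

the clay lens

Tracing the constraints gives the coal seam → the clay lens → the gravel bed, so the clay lens sits after the coal seam and before the gravel bed.
No other layer is forced both after the coal seam and before the gravel bed.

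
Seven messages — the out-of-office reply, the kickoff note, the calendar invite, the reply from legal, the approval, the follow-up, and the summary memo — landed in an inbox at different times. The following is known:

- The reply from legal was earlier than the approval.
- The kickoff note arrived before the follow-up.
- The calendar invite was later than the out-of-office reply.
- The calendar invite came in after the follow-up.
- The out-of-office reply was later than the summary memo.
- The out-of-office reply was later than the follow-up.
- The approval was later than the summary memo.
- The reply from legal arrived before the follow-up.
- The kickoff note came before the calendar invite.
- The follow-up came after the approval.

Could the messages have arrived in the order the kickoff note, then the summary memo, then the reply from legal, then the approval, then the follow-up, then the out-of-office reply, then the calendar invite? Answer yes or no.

Check each stated constraint against the proposed order — e.g. the kickoff note is ahead of the follow-up; the kickoff note is ahead of the calendar invite. Every pair is in the required order; nothing is violated.

yes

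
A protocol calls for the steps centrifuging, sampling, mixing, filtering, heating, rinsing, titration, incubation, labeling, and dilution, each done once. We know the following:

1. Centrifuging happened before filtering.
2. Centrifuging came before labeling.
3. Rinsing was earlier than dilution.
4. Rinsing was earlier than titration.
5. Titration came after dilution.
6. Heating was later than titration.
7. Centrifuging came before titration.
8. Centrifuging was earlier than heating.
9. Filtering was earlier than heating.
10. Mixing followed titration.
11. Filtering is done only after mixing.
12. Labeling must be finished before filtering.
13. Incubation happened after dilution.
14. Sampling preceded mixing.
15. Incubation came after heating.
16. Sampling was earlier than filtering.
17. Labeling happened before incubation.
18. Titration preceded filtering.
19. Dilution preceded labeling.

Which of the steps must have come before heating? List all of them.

centrifuging, dilution, filtering, labeling, mixing, rinsing, sampling, titration

Directly stated before heating: centrifuging, filtering, and titration.
Dilution reaches heating via dilution → titration → heating.
Labeling reaches heating via labeling → filtering → heating.
Mixing reaches heating via mixing → filtering → heating.
Likewise rinsing and sampling each reach heating by chaining the stated constraints.
No chain forces incubation ahead of heating.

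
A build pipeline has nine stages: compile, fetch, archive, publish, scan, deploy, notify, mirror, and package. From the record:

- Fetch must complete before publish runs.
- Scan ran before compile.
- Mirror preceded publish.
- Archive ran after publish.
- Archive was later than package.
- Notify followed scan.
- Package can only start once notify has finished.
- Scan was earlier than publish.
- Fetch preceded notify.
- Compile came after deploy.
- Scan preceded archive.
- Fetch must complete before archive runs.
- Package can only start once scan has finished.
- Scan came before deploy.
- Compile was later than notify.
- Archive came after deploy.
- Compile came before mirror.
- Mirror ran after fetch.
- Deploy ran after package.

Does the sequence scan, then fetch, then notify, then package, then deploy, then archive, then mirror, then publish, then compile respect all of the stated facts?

no

The constraints require compile before mirror, but in the proposed sequence mirror appears ahead of compile. That one violation is enough.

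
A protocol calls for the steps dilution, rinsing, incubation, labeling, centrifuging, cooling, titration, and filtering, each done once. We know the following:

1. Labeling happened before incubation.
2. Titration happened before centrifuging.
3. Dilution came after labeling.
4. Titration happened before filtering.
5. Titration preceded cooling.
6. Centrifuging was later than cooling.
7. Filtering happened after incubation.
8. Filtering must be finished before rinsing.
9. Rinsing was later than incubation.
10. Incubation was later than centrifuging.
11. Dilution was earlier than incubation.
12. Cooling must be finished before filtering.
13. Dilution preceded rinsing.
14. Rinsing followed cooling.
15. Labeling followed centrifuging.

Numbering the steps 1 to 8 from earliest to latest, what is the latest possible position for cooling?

2

Cooling must come before centrifuging, dilution, filtering, incubation, labeling, and rinsing — 6 steps forced after it.
Everything else can be placed before cooling in some valid order, so cooling can sit as late as position 8 − 6 = 2.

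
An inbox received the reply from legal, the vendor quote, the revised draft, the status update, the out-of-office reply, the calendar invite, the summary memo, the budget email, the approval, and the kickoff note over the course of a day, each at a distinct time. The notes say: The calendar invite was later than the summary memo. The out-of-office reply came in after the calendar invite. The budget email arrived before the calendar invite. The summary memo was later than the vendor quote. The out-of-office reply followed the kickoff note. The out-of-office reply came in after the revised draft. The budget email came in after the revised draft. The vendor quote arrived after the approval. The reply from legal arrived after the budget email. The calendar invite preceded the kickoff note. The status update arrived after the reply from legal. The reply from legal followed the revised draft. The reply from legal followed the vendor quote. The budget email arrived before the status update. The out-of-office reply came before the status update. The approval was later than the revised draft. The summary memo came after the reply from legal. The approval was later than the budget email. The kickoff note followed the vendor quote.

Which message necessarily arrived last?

the status update

Every other message has a chain of constraints placing it before the status update, so the status update is last.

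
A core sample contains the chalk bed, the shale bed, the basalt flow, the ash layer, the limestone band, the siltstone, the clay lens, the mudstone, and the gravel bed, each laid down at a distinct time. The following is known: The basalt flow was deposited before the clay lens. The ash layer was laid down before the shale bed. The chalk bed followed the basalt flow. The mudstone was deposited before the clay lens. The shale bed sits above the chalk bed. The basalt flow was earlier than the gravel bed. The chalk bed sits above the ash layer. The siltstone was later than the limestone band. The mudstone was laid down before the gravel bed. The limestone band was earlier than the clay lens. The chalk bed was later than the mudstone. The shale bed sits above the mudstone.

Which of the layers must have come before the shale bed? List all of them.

Directly stated before the shale bed: the ash layer, the chalk bed, and the mudstone.
The basalt flow reaches the shale bed via the basalt flow → the chalk bed → the shale bed.
No chain forces the clay lens (or any of the others) ahead of the shale bed.

the ash layer, the basalt flow, the chalk bed, the mudstone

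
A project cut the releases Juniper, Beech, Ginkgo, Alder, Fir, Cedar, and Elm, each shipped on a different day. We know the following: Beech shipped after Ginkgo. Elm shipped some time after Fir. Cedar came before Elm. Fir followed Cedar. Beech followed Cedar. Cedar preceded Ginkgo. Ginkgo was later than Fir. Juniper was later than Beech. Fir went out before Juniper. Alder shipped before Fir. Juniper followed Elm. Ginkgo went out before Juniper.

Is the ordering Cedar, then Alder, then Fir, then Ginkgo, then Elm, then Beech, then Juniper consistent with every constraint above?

yes

Check each stated constraint against the proposed order — e.g. Cedar is ahead of Elm; Cedar is ahead of Beech. Every pair is in the required order; nothing is violated.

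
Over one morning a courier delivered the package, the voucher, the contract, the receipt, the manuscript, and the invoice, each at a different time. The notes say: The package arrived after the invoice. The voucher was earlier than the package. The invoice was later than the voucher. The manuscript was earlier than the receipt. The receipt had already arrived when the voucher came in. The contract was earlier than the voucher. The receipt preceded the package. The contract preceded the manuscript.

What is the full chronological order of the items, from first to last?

the contract, the manuscript, the receipt, the voucher, the invoice, the package

The constraints fix every adjacent pair, so only one ordering works:
the contract → the manuscript → the receipt → the voucher → the invoice → the package.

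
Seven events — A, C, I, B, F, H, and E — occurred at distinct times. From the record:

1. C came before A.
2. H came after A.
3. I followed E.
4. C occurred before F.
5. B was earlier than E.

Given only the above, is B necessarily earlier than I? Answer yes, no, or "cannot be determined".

yes

Chain the constraints: B → E → I. Each link is directly stated, so B comes before I.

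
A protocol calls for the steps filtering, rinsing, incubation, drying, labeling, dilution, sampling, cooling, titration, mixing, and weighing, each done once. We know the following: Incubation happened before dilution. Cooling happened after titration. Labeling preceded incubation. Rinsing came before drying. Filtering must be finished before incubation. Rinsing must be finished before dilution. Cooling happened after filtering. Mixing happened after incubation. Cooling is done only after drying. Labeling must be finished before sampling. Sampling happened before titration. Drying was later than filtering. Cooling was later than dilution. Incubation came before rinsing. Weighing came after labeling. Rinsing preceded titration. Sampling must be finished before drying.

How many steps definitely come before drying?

Directly stated before drying: filtering, rinsing, and sampling.
Incubation reaches drying via incubation → rinsing → drying.
Labeling reaches drying via labeling → sampling → drying.
That's filtering, incubation, labeling, rinsing, and sampling — 5 in all.

5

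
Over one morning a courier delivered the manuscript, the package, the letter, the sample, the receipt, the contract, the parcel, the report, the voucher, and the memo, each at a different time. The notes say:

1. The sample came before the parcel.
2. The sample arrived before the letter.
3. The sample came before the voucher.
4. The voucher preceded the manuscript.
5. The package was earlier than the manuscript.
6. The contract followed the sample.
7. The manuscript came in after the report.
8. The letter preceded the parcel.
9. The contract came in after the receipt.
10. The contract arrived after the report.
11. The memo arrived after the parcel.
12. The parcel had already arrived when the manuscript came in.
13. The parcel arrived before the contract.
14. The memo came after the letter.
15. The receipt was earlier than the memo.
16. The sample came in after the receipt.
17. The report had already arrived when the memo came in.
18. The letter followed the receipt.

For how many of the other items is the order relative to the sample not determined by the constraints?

2

Forced before the sample: the receipt; forced after the sample: the contract, the letter, the manuscript, the memo, the parcel, and the voucher.
That leaves the package and the report with no forced order relative to the sample — 2.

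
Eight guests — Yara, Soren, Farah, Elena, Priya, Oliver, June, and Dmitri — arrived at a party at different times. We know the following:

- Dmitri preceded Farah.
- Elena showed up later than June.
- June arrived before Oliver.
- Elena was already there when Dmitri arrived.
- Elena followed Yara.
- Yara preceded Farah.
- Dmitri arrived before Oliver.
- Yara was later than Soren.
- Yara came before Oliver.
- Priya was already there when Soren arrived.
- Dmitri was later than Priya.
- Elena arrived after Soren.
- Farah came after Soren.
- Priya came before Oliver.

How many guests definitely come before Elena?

Directly stated before Elena: June, Soren, and Yara.
Priya reaches Elena via Priya → Soren → Elena.
No chain forces Oliver (or any of the others) ahead of Elena.
That's June, Priya, Soren, and Yara — 4 in all.

4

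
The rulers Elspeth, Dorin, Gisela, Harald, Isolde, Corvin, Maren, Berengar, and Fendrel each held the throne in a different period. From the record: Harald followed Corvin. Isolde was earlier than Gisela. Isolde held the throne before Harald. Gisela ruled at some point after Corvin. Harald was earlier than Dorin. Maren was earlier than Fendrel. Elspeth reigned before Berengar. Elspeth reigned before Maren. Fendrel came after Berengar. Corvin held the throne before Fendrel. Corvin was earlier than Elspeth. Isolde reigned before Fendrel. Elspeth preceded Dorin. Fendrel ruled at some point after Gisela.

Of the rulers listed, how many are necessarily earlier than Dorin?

4

Directly stated before Dorin: Elspeth and Harald.
Corvin reaches Dorin via Corvin → Elspeth → Dorin.
Isolde reaches Dorin via Isolde → Harald → Dorin.
No chain forces Maren (or any of the others) ahead of Dorin.
That's Corvin, Elspeth, Harald, and Isolde — 4 in all.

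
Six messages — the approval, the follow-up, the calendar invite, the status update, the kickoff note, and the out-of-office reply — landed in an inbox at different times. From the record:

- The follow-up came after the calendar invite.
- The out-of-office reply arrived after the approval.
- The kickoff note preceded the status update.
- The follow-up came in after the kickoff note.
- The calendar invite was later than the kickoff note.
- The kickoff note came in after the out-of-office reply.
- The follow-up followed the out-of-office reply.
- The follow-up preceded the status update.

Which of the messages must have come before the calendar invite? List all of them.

Directly stated before the calendar invite: the kickoff note.
The approval reaches the calendar invite via the approval → the out-of-office reply → the kickoff note → the calendar invite.
The out-of-office reply reaches the calendar invite via the out-of-office reply → the kickoff note → the calendar invite.

the approval, the kickoff note, the out-of-office reply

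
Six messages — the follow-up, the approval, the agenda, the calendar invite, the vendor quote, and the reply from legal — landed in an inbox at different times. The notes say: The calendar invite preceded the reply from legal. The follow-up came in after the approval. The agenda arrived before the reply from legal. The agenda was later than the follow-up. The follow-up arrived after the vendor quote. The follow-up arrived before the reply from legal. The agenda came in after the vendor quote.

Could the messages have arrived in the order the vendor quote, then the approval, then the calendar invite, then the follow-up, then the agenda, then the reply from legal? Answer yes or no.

Check each stated constraint against the proposed order — e.g. the calendar invite is ahead of the reply from legal; the vendor quote is ahead of the agenda. Every pair is in the required order; nothing is violated.

yes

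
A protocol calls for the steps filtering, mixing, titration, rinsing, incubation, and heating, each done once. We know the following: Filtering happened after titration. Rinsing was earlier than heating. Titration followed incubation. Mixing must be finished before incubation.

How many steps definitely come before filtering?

3

Directly stated before filtering: titration.
Incubation reaches filtering via incubation → titration → filtering.
Mixing reaches filtering via mixing → incubation → titration → filtering.
That's incubation, mixing, and titration — 3 in all.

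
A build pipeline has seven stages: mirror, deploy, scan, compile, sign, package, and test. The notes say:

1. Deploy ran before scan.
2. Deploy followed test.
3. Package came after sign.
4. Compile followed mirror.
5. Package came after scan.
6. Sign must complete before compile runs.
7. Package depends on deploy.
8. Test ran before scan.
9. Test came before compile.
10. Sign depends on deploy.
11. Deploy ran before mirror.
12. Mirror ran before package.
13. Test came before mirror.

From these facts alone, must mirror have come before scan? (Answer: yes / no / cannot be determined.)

No chain of stated constraints runs from mirror to scan, and none runs from scan to mirror either.
So the relative order of mirror and scan is not fixed by the given facts.

cannot be determined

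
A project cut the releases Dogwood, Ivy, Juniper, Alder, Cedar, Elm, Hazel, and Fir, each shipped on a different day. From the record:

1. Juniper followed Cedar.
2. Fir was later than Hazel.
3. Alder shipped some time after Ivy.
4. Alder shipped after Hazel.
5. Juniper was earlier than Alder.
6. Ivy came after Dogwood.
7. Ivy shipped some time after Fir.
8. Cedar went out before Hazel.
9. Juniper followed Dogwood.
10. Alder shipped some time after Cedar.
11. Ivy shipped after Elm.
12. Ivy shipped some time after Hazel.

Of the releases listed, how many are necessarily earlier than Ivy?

Directly stated before Ivy: Dogwood, Elm, Fir, and Hazel.
Cedar reaches Ivy via Cedar → Hazel → Ivy.
No chain forces Alder (or any of the others) ahead of Ivy.
That's Cedar, Dogwood, Elm, Fir, and Hazel — 5 in all.

5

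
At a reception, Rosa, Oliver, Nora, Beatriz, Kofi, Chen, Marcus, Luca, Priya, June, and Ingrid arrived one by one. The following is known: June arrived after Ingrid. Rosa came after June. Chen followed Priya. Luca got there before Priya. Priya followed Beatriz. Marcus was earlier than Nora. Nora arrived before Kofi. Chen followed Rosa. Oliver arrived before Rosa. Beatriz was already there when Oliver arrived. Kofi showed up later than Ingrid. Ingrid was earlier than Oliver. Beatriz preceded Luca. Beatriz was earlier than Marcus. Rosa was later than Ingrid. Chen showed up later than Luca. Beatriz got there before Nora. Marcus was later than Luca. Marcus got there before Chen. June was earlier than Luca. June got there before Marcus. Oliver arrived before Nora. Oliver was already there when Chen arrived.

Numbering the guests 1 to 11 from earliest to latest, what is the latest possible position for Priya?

10

Priya must come before Chen — 1 guest forced after them.
Everything else can be placed before Priya in some valid order, so Priya can sit as late as position 11 − 1 = 10.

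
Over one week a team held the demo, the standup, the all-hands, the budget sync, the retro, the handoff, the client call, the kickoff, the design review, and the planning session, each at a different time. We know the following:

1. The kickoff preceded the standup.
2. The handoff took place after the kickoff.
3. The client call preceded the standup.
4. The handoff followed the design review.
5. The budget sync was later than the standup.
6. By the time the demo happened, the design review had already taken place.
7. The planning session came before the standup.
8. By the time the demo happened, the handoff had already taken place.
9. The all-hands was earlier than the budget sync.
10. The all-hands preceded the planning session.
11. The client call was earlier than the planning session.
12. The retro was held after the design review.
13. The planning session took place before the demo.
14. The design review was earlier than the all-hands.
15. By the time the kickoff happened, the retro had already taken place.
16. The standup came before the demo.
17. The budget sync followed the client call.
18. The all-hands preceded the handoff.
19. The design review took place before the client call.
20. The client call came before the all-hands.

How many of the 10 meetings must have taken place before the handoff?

5

Directly stated before the handoff: the all-hands, the design review, and the kickoff.
The client call reaches the handoff via the client call → the all-hands → the handoff.
The retro reaches the handoff via the retro → the kickoff → the handoff.
No chain forces the demo (or any of the others) ahead of the handoff.
That's the all-hands, the client call, the design review, the kickoff, and the retro — 5 in all.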